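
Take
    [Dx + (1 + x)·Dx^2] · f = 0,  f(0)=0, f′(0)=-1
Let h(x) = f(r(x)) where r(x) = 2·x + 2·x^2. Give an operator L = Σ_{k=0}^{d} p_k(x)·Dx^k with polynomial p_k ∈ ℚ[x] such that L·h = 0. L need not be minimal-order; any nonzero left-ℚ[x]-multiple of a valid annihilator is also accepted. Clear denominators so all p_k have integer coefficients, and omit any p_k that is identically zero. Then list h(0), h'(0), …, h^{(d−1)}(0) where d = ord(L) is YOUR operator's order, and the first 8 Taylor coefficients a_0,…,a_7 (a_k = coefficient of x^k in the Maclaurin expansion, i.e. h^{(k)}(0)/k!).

L = (4·x + 4·x^2)·Dx + (1 + 4·x + 6·x^2 + 4·x^3)·Dx^2  (order 2).
h: a_k = 0, -2, 0, 4/3, -2, 8/5, 0, -16/7, …
ICs: h(0) = 0, h′(0) = -2.

f: a_k = 0, -1, 1/2, -1/3, 1/4, -1/5, 1/6, -1/7, …
L₀ from L_f via x↦r, Dx↦r'^{-1}Dx.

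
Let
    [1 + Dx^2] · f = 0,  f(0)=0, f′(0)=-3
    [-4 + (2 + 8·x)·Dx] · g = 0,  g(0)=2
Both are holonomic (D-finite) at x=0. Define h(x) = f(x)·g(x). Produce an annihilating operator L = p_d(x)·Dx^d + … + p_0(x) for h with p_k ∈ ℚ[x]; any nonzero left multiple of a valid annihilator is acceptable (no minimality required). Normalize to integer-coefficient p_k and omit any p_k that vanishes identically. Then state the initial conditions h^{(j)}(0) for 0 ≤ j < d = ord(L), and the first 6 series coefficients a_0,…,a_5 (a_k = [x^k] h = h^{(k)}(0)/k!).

f: a_k = 0, -3, 0, 1/2, 0, -1/40, …
g: a_k = 2, 4, -4, 8, -20, 56, …
L₀ := L_f ⊗_s L_g (sym. prod.), ord ≤ 2.
L = (13 + 8·x + 16·x^2) + (-4 - 16·x)·Dx + (1 + 8·x + 16·x^2)·Dx^2  (order 2).
h: a_k = 0, -6, -12, 13, -22, 1159/20, …
ICs: h(0) = 0, h′(0) = -6.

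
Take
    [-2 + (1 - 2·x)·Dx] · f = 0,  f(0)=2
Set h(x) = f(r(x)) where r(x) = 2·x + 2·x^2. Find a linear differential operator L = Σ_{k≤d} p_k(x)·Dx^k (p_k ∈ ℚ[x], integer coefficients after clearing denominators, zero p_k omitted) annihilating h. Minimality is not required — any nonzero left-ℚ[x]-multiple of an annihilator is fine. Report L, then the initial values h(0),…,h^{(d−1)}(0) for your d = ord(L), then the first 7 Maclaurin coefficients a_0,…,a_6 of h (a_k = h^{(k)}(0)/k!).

L = (4 + 8·x) + (-1 + 4·x + 4·x^2)·Dx  (order 1).
h: a_k = 2, 8, 40, 192, 928, 4480, 21632, …
ICs: h(0) = 2.

f: a_k = 2, 4, 8, 16, 32, 64, 128, …
h₀=f(r): pull back L_f along r ⇒ L₀.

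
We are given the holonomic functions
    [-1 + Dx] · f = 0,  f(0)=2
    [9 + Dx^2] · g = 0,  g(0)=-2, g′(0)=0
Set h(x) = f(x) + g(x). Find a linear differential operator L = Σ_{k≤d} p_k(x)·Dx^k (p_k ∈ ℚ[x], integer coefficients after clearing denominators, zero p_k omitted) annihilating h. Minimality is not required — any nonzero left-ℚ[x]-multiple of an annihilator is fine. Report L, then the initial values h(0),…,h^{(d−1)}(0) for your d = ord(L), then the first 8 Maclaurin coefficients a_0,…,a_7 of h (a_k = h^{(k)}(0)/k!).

L = -9 + 9·Dx - Dx^2 + Dx^3  (order 3).
h: a_k = 0, 2, 10, 1/3, -20/3, 1/60, 73/36, 1/2520, …
ICs: h(0) = 0, h′(0) = 2, h′′(0) = 20.

f: a_k = 2, 2, 1, 1/3, 1/12, 1/60, 1/360, 1/2520, …
g: a_k = -2, 0, 9, 0, -27/4, 0, 81/40, 0, …
h₀=f+g: left-lcm gives L₀, ord ≤ 3.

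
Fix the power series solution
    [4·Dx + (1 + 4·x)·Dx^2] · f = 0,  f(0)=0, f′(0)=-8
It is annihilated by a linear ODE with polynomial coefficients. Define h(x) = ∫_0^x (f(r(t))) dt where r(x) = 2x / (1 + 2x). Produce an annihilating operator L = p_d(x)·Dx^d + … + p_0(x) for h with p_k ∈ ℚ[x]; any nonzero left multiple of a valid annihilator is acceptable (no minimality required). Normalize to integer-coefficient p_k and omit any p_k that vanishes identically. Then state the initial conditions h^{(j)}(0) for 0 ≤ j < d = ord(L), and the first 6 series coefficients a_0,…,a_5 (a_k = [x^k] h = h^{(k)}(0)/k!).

f: a_k = 0, -8, 16, -128/3, 128, -2048/5, …
Substitute x→r, Dx→(1/r')Dx; clear ⇒ L₀.
h=∫h₀ ⇒ L = L₀·Dx.
L = (12 + 40·x)·Dx^2 + (1 + 12·x + 20·x^2)·Dx^3  (order 3).
h: a_k = 0, 0, -8, 32, -496/3, 4992/5, …
ICs: h(0) = 0, h′(0) = 0, h′′(0) = -16.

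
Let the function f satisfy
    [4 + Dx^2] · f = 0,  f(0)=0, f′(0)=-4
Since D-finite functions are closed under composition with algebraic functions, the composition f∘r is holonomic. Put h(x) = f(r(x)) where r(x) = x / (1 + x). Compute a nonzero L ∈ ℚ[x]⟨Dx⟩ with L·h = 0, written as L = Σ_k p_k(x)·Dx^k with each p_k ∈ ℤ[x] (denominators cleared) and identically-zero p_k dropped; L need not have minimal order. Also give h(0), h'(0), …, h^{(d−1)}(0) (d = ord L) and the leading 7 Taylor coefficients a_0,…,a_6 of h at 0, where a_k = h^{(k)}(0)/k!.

L = 4 + (2 + 6·x + 6·x^2 + 2·x^3)·Dx + (1 + 4·x + 6·x^2 + 4·x^3 + x^4)·Dx^2  (order 2).
h: a_k = 0, -4, 4, -4/3, -4, 172/15, -20, …
ICs: h(0) = 0, h′(0) = -4.

f: a_k = 0, -4, 0, 8/3, 0, -8/15, 0, …
Change of var in L_f (x↦r) gives L₀.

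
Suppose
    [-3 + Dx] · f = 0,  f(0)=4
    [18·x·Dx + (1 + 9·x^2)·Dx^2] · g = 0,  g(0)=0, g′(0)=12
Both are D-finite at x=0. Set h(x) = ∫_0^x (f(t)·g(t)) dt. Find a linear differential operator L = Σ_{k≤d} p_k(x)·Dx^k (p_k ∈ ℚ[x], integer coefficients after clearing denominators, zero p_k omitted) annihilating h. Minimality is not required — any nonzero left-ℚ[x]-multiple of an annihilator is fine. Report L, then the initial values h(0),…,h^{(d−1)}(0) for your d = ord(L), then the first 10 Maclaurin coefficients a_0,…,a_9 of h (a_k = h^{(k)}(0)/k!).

f: a_k = 4, 12, 18, 18, 27/2, 81/10, 81/20, 243/140, 729/1120, 243/1120, …
g: a_k = 0, 12, 0, -36, 0, 972/5, 0, -8748/7, 0, 8748, …
L₀ := L_f ⊗_s L_g (sym. prod.), ord ≤ 2.
h=∫₀ˣh₀: take L = L₀·Dx.
L = (9 - 54·x + 81·x^2)·Dx + (-6 + 18·x - 54·x^2)·Dx^2 + (1 + 9·x^2)·Dx^3  (order 3).
h: a_k = 0, 0, 24, 48, 18, -216/5, 243/5, 1782/7, -67797/280, -9153/7, …
ICs: h(0) = 0, h′(0) = 0, h′′(0) = 48.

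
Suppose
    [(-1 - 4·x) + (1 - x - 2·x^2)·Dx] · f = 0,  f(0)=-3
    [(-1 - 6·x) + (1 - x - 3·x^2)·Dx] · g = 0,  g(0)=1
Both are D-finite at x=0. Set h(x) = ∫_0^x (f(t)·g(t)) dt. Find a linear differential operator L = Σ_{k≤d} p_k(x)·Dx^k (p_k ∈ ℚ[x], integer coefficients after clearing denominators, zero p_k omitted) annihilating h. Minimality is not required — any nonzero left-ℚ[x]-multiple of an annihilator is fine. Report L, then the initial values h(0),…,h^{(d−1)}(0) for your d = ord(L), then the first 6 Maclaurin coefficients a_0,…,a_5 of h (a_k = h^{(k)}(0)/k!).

L = (-2 - 8·x + 15·x^2 + 24·x^3)·Dx + (1 - 2·x - 4·x^2 + 5·x^3 + 6·x^4)·Dx^2  (order 2).
h: a_k = 0, -3, -3, -8, -57/4, -162/5, …
ICs: h(0) = 0, h′(0) = -3.

f: a_k = -3, -3, -9, -15, -33, -63, …
g: a_k = 1, 1, 4, 7, 19, 40, …
h₀=f·g: eliminate ⇒ L₀, order ≤ 1·1.
h=∫₀ˣh₀: take L = L₀·Dx.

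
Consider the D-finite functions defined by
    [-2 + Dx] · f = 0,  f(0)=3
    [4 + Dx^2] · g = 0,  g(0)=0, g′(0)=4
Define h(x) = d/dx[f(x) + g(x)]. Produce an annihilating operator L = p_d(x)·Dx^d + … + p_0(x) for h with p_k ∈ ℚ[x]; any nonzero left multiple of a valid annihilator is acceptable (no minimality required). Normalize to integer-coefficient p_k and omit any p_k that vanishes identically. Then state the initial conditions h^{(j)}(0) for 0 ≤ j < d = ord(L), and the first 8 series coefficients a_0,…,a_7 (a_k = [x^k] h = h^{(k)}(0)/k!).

L = 8 - 4·Dx + 2·Dx^2 - Dx^3  (order 3).
h: a_k = 10, 12, 4, 8, 20/3, 8/5, 8/45, 16/105, …
ICs: h(0) = 10, h′(0) = 12, h′′(0) = 8.

f: a_k = 3, 6, 6, 4, 2, 4/5, 4/15, 8/105, …
g: a_k = 0, 4, 0, -8/3, 0, 8/15, 0, -16/315, …
Sum ⇒ L₀ = lclm(L_f,L_g) in ℚ(x)⟨Dx⟩.
Differentiate: ansatz ord ≤ ord L₀ ⇒ L.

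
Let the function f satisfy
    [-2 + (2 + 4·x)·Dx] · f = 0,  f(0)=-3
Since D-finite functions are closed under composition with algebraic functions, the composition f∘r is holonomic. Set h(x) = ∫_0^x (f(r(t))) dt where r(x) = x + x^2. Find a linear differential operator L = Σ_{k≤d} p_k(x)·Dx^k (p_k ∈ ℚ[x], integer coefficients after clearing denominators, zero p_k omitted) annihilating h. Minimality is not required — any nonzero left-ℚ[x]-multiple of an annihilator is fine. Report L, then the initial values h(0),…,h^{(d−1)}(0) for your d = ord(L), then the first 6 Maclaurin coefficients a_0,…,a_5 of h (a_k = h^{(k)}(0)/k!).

L = (-1 - 2·x)·Dx + (1 + 2·x + 2·x^2)·Dx^2  (order 2).
h: a_k = 0, -3, -3/2, -1/2, 3/8, -9/40, …
ICs: h(0) = 0, h′(0) = -3.

f: a_k = -3, -3, 3/2, -3/2, 15/8, -21/8, …
Substitute x→r, Dx→(1/r')Dx; clear ⇒ L₀.
h=∫h₀ ⇒ L = L₀·Dx.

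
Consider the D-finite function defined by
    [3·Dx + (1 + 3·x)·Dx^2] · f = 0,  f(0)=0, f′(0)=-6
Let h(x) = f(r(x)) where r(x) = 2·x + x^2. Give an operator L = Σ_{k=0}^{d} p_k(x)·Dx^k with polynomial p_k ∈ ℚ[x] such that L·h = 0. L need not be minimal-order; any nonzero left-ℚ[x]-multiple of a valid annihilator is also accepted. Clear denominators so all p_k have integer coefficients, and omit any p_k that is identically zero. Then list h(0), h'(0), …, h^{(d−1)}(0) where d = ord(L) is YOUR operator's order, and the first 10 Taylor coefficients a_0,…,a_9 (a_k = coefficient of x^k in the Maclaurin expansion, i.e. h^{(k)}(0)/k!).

f: a_k = 0, -6, 9, -18, 81/2, -486/5, 243, -4374/7, 6561/4, -4374, …
Change of var in L_f (x↦r) gives L₀.
L = (5 + 6·x + 3·x^2)·Dx + (1 + 7·x + 9·x^2 + 3·x^3)·Dx^2  (order 2).
h: a_k = 0, -12, 30, -108, 441, -9612/5, 8730, -285444/7, 388881/2, -941868, …
ICs: h(0) = 0, h′(0) = -12.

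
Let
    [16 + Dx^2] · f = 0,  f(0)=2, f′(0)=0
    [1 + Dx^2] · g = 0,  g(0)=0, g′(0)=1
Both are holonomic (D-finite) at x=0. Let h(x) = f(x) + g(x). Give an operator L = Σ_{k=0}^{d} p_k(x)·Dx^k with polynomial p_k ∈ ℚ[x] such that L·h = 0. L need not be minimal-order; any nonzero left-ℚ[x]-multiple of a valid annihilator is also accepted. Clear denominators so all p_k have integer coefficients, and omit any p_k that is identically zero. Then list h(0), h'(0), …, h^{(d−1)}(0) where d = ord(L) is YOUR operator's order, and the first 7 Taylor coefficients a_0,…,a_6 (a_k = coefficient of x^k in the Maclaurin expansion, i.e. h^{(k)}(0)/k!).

L = 16 + 17·Dx^2 + Dx^4  (order 4).
h: a_k = 2, 1, -16, -1/6, 64/3, 1/120, -512/45, …
ICs: h(0) = 2, h′(0) = 1, h′′(0) = -32, h′′′(0) = -1.

f: a_k = 2, 0, -16, 0, 64/3, 0, -512/45, …
g: a_k = 0, 1, 0, -1/6, 0, 1/120, 0, …
Weyl lclm of L_f,L_g ⇒ L₀ (ord ≤ 4).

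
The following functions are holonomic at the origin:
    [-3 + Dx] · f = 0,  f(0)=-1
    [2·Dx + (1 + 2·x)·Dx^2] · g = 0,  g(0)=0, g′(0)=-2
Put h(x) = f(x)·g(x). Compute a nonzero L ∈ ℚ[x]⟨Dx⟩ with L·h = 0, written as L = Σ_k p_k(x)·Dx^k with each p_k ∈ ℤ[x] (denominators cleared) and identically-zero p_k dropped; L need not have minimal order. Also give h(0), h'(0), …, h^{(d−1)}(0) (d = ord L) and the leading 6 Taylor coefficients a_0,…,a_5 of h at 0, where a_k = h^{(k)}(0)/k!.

f: a_k = -1, -3, -9/2, -9/2, -27/8, -81/40, …
g: a_k = 0, -2, 2, -8/3, 4, -32/5, …
Sym-product of L_f,L_g gives L₀ (≤ ord 2).
L = (3 + 18·x) + (-4 - 12·x)·Dx + (1 + 2·x)·Dx^2  (order 2).
h: a_k = 0, 2, 4, 17/3, 4, 83/20, …
ICs: h(0) = 0, h′(0) = 2.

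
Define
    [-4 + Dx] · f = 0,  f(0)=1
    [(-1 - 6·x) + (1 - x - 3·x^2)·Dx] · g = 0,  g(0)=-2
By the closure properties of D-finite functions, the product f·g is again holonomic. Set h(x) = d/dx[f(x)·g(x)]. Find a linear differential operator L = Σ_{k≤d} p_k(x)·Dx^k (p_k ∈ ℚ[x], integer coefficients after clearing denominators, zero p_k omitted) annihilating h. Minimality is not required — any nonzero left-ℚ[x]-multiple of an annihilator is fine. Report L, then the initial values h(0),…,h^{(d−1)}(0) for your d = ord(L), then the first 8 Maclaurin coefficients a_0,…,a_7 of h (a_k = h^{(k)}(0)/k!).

L = (32 + 26·x - 98·x^2 - 48·x^3 + 144·x^4) + (-5 + 3·x + 29·x^2 - 6·x^3 - 36·x^4)·Dx  (order 1).
h: a_k = -10, -64, -250, -2408/3, -7016/3, -19460/3, -784606/45, -2891648/63, …
ICs: h(0) = -10.

f: a_k = 1, 4, 8, 32/3, 32/3, 128/15, 256/45, 1024/315, …
g: a_k = -2, -2, -8, -14, -38, -80, -194, -434, …
f·g: L₀ = L_f ⊗_s L_g, ord ≤ 1·1.
Derive L from L₀ (diff closure).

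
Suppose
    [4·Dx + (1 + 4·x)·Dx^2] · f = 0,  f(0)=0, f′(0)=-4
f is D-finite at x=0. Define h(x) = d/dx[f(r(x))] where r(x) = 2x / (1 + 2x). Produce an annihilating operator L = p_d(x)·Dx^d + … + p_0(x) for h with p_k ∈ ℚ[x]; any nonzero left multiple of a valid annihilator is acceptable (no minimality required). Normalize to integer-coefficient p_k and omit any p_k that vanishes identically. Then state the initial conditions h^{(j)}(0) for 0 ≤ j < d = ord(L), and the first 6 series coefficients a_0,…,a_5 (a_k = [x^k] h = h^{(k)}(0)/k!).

L = (12 + 40·x) + (1 + 12·x + 20·x^2)·Dx  (order 1).
h: a_k = -8, 96, -992, 9984, -99968, 999936, …
ICs: h(0) = -8.

f: a_k = 0, -4, 8, -64/3, 64, -1024/5, …
h₀=f(r): pull back L_f along r ⇒ L₀.
Derive L from L₀ (diff closure).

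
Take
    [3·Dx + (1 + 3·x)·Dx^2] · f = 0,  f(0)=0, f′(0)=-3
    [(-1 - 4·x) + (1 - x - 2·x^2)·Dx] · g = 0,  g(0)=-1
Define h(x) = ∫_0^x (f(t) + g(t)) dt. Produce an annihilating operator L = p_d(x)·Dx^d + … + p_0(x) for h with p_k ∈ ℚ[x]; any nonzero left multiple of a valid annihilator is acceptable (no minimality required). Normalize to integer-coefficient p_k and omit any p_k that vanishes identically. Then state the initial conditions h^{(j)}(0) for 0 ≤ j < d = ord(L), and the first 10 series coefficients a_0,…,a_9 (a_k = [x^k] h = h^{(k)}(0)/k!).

L = (-66 - 270·x - 576·x^2 - 336·x^3 - 288·x^4)·Dx^2 + (-4 - 96·x - 492·x^2 - 832·x^3 - 696·x^4 - 480·x^5)·Dx^3 + (3 + 19·x + 25·x^2 - 39·x^3 - 116·x^4 - 164·x^5 - 96·x^6)·Dx^4  (order 4).
h: a_k = 0, -1, -2, 1/2, -7/2, 37/20, -58/5, 157/14, -1391/28, 577/8, …
ICs: h(0) = 0, h′(0) = -1, h′′(0) = -4, h′′′(0) = 3.

f: a_k = 0, -3, 9/2, -9, 81/4, -243/5, 243/2, -2187/7, 6561/8, -2187, …
g: a_k = -1, -1, -3, -5, -11, -21, -43, -85, -171, -341, …
f+g: L₀ = lclm(L_f,L_g), ord ≤ 2+1.
Integrate: L := L₀·Dx.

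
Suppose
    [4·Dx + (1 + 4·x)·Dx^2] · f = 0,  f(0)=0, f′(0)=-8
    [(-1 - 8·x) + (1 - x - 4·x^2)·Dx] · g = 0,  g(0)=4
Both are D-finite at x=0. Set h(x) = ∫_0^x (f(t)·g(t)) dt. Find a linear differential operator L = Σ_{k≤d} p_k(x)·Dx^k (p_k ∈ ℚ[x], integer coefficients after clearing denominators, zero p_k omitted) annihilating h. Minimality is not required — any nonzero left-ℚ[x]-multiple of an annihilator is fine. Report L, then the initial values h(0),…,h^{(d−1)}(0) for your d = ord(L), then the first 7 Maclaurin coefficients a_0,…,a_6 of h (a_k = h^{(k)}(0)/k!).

L = (12 + 64·x)·Dx + (-2 + 28·x + 80·x^2)·Dx^2 + (-1 - 3·x + 8·x^2 + 16·x^3)·Dx^3  (order 3).
h: a_k = 0, 0, -16, 32/3, -200/3, 224/3, -17488/45, …
ICs: h(0) = 0, h′(0) = 0, h′′(0) = -32.

f: a_k = 0, -8, 16, -128/3, 128, -2048/5, 4096/3, …
g: a_k = 4, 4, 20, 36, 116, 260, 724, …
h₀=f·g: eliminate ⇒ L₀, order ≤ 2·1.
Integrate: L := L₀·Dx.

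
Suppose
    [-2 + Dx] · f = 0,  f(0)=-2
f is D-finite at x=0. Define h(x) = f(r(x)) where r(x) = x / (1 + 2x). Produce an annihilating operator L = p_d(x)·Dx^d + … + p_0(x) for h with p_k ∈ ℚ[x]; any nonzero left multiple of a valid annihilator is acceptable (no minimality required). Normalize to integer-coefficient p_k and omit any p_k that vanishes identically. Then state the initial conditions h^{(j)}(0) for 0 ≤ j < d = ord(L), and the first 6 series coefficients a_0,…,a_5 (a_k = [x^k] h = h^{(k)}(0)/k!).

f: a_k = -2, -4, -4, -8/3, -4/3, -8/15, …
Change of var in L_f (x↦r) gives L₀.
L = -2 + (1 + 4·x + 4·x^2)·Dx  (order 1).
h: a_k = -2, -4, 4, -8/3, -4/3, 152/15, …
ICs: h(0) = -2.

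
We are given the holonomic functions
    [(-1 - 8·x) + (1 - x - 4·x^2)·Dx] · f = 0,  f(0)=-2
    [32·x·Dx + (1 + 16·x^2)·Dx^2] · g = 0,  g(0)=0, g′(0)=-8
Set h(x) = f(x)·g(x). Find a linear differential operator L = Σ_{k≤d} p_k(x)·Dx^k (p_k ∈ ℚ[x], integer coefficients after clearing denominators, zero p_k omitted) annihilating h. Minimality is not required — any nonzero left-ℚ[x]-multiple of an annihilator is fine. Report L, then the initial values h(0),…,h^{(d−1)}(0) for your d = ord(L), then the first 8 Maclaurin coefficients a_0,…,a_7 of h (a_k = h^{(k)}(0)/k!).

f: a_k = -2, -2, -10, -18, -58, -130, -362, -882, …
g: a_k = 0, -8, 0, 128/3, 0, -2048/5, 0, 32768/7, …
Product ⇒ symmetric product L₀, ord ≤ 2.
L = (8 + 32·x + 384·x^2) + (2 - 16·x + 64·x^2 + 384·x^3)·Dx + (-1 + x - 12·x^2 + 16·x^3 + 64·x^4)·Dx^2  (order 2).
h: a_k = 0, 16, 16, -16/3, 176/3, 12848/15, 5456/5, -101744/21, …
ICs: h(0) = 0, h′(0) = 16.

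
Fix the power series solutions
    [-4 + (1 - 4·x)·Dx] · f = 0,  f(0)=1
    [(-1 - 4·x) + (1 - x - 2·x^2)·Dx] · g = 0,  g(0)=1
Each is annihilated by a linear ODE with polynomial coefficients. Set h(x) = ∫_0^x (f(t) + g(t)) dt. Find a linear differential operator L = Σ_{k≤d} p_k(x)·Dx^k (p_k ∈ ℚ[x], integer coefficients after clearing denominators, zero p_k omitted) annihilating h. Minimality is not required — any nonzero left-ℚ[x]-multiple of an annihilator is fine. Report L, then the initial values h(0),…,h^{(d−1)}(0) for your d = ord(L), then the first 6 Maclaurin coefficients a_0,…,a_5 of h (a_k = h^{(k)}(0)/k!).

L = (-8 - 144·x + 96·x^2 - 128·x^3)·Dx + (26 - 28·x - 120·x^2 + 128·x^3 - 256·x^4)·Dx^2 + (-3 + 19·x - 34·x^2 + 24·x^3 + 16·x^4 - 64·x^5)·Dx^3  (order 3).
h: a_k = 0, 2, 5/2, 19/3, 69/4, 267/5, …
ICs: h(0) = 0, h′(0) = 2, h′′(0) = 5.

f: a_k = 1, 4, 16, 64, 256, 1024, …
g: a_k = 1, 1, 3, 5, 11, 21, …
L₀ := lclm(L_f,L_g); ord L₀ ≤ 1+1.
∫: right-multiply L₀ by Dx.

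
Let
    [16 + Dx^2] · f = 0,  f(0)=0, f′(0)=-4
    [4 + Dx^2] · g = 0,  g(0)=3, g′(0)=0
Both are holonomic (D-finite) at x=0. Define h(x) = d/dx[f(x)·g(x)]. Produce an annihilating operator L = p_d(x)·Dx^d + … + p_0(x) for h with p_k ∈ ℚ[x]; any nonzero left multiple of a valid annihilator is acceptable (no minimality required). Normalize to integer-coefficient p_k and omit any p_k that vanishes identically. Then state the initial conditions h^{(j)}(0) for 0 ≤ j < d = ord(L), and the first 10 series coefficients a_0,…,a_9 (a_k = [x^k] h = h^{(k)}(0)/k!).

L = 144 + 40·Dx^2 + Dx^4  (order 4).
h: a_k = -12, 0, 168, 0, -488, 0, 8752/15, 0, -5624/15, 0, …
ICs: h(0) = -12, h′(0) = 0, h′′(0) = 336, h′′′(0) = 0.

f: a_k = 0, -4, 0, 32/3, 0, -128/15, 0, 1024/315, 0, -2048/2835, …
g: a_k = 3, 0, -6, 0, 2, 0, -4/15, 0, 2/105, 0, …
L₀ := L_f ⊗_s L_g (sym. prod.), ord ≤ 4.
h=h₀': d/dx-closure on L₀ ⇒ L.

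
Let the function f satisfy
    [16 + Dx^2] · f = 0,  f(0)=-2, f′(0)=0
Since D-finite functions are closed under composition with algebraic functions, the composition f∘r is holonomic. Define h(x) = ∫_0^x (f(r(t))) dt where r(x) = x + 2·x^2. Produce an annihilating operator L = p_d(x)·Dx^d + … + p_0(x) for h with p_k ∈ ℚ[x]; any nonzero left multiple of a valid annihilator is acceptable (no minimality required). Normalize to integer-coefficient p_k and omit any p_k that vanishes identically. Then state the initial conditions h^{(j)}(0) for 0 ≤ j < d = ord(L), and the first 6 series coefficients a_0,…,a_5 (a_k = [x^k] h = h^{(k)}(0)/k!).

L = (16 + 192·x + 768·x^2 + 1024·x^3)·Dx - 4·Dx^2 + (1 + 4·x)·Dx^3  (order 3).
h: a_k = 0, -2, 0, 16/3, 16, 128/15, …
ICs: h(0) = 0, h′(0) = -2, h′′(0) = 0.

f: a_k = -2, 0, 16, 0, -64/3, 0, …
h₀=f(r): pull back L_f along r ⇒ L₀.
h=∫h₀ ⇒ L = L₀·Dx.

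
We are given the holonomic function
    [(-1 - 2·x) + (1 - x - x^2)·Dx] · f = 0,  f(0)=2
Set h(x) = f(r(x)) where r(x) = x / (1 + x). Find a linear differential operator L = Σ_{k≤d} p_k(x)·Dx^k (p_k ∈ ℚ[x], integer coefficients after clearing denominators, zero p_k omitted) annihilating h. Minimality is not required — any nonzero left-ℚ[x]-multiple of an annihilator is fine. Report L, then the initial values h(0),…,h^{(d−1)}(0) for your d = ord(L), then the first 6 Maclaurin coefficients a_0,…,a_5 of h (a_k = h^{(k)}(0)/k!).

L = (1 + 3·x) + (-1 - 2·x + x^3)·Dx  (order 1).
h: a_k = 2, 2, 2, 0, 2, -2, …
ICs: h(0) = 2.

f: a_k = 2, 2, 4, 6, 10, 16, …
L₀ from L_f via x↦r, Dx↦r'^{-1}Dx.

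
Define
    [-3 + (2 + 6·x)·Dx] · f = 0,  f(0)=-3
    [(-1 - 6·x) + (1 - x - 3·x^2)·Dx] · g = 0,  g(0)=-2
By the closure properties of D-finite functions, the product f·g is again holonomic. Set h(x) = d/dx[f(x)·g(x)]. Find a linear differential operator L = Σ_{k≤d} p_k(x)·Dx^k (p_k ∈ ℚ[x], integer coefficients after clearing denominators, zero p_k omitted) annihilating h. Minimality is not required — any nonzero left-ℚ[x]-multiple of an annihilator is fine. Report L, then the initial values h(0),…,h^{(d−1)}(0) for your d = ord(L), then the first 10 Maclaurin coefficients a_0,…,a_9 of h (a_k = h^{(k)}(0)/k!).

f: a_k = -3, -9/2, 27/8, -81/16, 1215/128, -5103/256, 45927/1024, -216513/2048, 8444007/32768, -42220035/65536, …
g: a_k = -2, -2, -8, -14, -38, -80, -194, -434, -1016, -2318, …
Product ⇒ symmetric product L₀, ord ≤ 1.
h=h₀': d/dx-closure on L₀ ⇒ L.
L = (35 + 378·x + 1053·x^2 + 1350·x^3 + 1215·x^4) + (-10 - 50·x - 54·x^2 + 162·x^3 + 594·x^4 + 486·x^5)·Dx  (order 1).
h: a_k = 15, 105/2, 1953/8, 9033/16, 272085/128, 1165599/256, 16097109/1024, 65648553/2048, 3548497437/32768, 13610154435/65536, …
ICs: h(0) = 15.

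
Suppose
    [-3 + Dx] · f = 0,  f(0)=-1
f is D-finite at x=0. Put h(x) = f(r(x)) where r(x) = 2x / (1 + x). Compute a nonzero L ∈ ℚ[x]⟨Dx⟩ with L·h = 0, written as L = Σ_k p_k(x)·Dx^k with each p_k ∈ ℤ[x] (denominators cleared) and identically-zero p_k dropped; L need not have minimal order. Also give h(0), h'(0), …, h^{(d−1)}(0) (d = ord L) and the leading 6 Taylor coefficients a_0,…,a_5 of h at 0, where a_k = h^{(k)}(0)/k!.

f: a_k = -1, -3, -9/2, -9/2, -27/8, -81/40, …
h₀=f(r): pull back L_f along r ⇒ L₀.
L = -6 + (1 + 2·x + x^2)·Dx  (order 1).
h: a_k = -1, -6, -12, -6, 6, 6/5, …
ICs: h(0) = -1.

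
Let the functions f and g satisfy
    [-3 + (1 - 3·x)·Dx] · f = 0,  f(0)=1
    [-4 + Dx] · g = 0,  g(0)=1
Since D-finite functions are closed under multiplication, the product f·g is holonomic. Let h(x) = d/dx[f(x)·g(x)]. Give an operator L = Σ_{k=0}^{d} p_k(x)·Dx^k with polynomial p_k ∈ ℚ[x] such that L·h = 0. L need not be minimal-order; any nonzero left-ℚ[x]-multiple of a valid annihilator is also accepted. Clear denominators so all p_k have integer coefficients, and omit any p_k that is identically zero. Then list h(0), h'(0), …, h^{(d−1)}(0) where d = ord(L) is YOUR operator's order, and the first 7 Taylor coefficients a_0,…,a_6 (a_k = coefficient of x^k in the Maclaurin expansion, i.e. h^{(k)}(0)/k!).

f: a_k = 1, 3, 9, 27, 81, 243, 729, …
g: a_k = 1, 4, 8, 32/3, 32/3, 128/15, 256/45, …
f·g: L₀ = L_f ⊗_s L_g, ord ≤ 1·1.
Derive L from L₀ (diff closure).
L = (58 - 168·x + 144·x^2) + (-7 + 33·x - 36·x^2)·Dx  (order 1).
h: a_k = 7, 58, 293, 3644/3, 13793/3, 248786/15, 2613277/45, …
ICs: h(0) = 7.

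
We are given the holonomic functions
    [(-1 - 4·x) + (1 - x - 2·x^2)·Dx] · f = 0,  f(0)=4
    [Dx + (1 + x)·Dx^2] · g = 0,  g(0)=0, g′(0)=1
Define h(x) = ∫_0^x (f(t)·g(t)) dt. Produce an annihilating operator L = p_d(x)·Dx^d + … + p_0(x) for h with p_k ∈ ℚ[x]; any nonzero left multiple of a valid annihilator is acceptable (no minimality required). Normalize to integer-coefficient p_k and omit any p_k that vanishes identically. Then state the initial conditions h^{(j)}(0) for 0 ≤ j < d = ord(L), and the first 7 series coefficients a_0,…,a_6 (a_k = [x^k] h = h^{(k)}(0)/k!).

L = (5 + 8·x)·Dx + (1 + 11·x + 10·x^2)·Dx^2 + (-1 + 3·x^2 + 2·x^3)·Dx^3  (order 3).
h: a_k = 0, 0, 2, 2/3, 17/6, 43/15, 63/10, …
ICs: h(0) = 0, h′(0) = 0, h′′(0) = 4.

f: a_k = 4, 4, 12, 20, 44, 84, 172, …
g: a_k = 0, 1, -1/2, 1/3, -1/4, 1/5, -1/6, …
f·g: L₀ = L_f ⊗_s L_g, ord ≤ 1·2.
Integrate: L := L₀·Dx.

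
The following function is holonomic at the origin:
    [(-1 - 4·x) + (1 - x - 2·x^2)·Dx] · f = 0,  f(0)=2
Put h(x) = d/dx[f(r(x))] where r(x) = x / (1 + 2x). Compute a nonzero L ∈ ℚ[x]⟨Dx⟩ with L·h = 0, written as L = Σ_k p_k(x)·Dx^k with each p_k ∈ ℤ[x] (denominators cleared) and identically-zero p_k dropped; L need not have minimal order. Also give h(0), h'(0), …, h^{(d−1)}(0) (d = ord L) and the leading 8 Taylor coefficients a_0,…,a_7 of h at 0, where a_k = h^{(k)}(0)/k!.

f: a_k = 2, 2, 6, 10, 22, 42, 86, 170, …
L₀ from L_f via x↦r, Dx↦r'^{-1}Dx.
Differentiate: ansatz ord ≤ ord L₀ ⇒ L.
L = 2 + (-1 - 11·x - 36·x^2 - 36·x^3)·Dx  (order 1).
h: a_k = 2, 4, -18, 72, -270, 972, -3402, 11664, …
ICs: h(0) = 2.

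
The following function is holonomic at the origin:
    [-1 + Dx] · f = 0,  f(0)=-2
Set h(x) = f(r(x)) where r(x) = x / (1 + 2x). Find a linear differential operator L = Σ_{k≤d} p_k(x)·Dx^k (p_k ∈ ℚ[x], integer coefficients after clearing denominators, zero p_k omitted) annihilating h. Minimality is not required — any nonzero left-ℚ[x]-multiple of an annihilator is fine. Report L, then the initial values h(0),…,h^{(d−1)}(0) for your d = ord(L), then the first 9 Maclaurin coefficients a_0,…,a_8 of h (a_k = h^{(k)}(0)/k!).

f: a_k = -2, -2, -1, -1/3, -1/12, -1/60, -1/360, -1/2520, -1/20160, …
Substitute x→r, Dx→(1/r')Dx; clear ⇒ L₀.
L = -1 + (1 + 4·x + 4·x^2)·Dx  (order 1).
h: a_k = -2, -2, 3, -13/3, 71/12, -147/20, 2699/360, -9157/2520, -68731/6720, …
ICs: h(0) = -2.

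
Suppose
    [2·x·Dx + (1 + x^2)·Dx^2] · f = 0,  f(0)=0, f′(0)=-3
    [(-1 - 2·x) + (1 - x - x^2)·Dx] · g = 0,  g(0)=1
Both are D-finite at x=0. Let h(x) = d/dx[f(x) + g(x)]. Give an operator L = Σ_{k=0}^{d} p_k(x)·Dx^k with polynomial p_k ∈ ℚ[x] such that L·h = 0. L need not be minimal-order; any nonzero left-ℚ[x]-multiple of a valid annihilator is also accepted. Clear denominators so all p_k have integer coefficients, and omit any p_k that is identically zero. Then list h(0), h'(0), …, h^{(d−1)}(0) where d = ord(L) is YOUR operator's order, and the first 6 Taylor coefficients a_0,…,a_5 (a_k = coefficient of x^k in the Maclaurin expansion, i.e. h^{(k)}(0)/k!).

L = (4 - 16·x - 64·x^2 - 72·x^3 - 66·x^4 - 6·x^6) + (-10 - 24·x - 28·x^2 - 60·x^3 - 65·x^4 - 50·x^5 - 3·x^6 - 6·x^7)·Dx + (2 + 2·x + 2·x^2 - 8·x^3 - 5·x^4 - 11·x^5 - 6·x^6 - x^7 - x^8)·Dx^2  (order 2).
h: a_k = -2, 4, 12, 20, 37, 78, …
ICs: h(0) = -2, h′(0) = 4.

f: a_k = 0, -3, 0, 1, 0, -3/5, …
g: a_k = 1, 1, 2, 3, 5, 8, …
Sum ⇒ L₀ = lclm(L_f,L_g) in ℚ(x)⟨Dx⟩.
Derive L from L₀ (diff closure).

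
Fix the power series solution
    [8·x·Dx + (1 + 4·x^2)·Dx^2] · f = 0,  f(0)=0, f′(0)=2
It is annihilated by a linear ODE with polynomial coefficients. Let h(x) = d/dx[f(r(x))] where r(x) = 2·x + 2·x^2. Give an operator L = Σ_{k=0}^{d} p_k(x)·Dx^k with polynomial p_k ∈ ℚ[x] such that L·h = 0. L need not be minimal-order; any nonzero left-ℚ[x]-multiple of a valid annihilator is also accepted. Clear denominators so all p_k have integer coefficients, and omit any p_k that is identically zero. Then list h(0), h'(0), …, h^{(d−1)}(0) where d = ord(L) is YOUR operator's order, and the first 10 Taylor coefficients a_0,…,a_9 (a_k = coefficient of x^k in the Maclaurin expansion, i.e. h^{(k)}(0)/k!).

f: a_k = 0, 2, 0, -8/3, 0, 32/5, 0, -128/7, 0, 512/9, …
h₀=f(r): pull back L_f along r ⇒ L₀.
h=h₀': d/dx-closure on L₀ ⇒ L.
L = (-2 + 32·x + 128·x^2 + 192·x^3 + 96·x^4) + (1 + 2·x + 16·x^2 + 64·x^3 + 80·x^4 + 32·x^5)·Dx  (order 1).
h: a_k = 4, 8, -64, -256, 704, 6016, -2048, -114688, -171008, 1804288, …
ICs: h(0) = 4.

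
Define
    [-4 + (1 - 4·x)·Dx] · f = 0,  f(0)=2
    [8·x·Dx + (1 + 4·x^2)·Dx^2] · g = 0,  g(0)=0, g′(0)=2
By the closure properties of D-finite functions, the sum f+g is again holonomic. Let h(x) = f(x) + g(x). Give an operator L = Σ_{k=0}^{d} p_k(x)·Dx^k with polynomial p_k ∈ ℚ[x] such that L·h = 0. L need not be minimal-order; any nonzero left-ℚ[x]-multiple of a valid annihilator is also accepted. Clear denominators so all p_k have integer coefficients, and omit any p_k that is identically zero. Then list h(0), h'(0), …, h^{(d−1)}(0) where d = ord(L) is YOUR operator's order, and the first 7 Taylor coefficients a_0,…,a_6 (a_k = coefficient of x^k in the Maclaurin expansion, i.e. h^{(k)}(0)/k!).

L = (-8 + 128·x + 96·x^2)·Dx + (13 - 8·x + 100·x^2 + 96·x^3)·Dx^2 + (-1 + 3·x + 12·x^3 + 16·x^4)·Dx^3  (order 3).
h: a_k = 2, 10, 32, 376/3, 512, 10272/5, 8192, …
ICs: h(0) = 2, h′(0) = 10, h′′(0) = 64.

f: a_k = 2, 8, 32, 128, 512, 2048, 8192, …
g: a_k = 0, 2, 0, -8/3, 0, 32/5, 0, …
L₀ := lclm(L_f,L_g); ord L₀ ≤ 1+2.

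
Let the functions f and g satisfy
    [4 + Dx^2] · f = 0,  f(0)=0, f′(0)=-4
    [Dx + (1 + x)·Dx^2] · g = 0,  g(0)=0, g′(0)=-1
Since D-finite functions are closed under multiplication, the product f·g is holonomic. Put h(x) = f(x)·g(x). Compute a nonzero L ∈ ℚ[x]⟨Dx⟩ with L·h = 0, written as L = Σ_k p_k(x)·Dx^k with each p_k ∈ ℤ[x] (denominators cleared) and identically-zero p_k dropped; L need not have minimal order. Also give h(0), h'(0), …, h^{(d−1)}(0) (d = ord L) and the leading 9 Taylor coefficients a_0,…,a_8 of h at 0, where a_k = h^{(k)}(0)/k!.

L = (168 + 864·x + 1456·x^2 + 1024·x^3 + 256·x^4) + (112 + 368·x + 384·x^2 + 128·x^3)·Dx + (102 + 464·x + 744·x^2 + 512·x^3 + 128·x^4)·Dx^2 + (28 + 92·x + 96·x^2 + 32·x^3)·Dx^3 + (15 + 62·x + 95·x^2 + 64·x^3 + 16·x^4)·Dx^4  (order 4).
h: a_k = 0, 0, 4, -2, -4/3, 1/3, 4/9, -4/15, 52/315, …
ICs: h(0) = 0, h′(0) = 0, h′′(0) = 8, h′′′(0) = -12.

f: a_k = 0, -4, 0, 8/3, 0, -8/15, 0, 16/315, 0, …
g: a_k = 0, -1, 1/2, -1/3, 1/4, -1/5, 1/6, -1/7, 1/8, …
h₀=f·g: eliminate ⇒ L₀, order ≤ 2·2.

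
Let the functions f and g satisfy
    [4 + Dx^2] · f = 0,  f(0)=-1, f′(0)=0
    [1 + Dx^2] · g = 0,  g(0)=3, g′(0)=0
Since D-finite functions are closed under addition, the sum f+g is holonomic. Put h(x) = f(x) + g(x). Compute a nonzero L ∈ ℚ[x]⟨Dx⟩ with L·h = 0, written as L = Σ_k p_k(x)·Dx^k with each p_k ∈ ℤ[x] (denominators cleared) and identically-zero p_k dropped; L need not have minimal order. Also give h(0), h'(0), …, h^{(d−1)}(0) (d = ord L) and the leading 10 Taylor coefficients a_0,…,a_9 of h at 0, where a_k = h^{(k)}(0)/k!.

L = 4 + 5·Dx^2 + Dx^4  (order 4).
h: a_k = 2, 0, 1/2, 0, -13/24, 0, 61/720, 0, -253/40320, 0, …
ICs: h(0) = 2, h′(0) = 0, h′′(0) = 1, h′′′(0) = 0.

f: a_k = -1, 0, 2, 0, -2/3, 0, 4/45, 0, -2/315, 0, …
g: a_k = 3, 0, -3/2, 0, 1/8, 0, -1/240, 0, 1/13440, 0, …
Sum ⇒ L₀ = lclm(L_f,L_g) in ℚ(x)⟨Dx⟩.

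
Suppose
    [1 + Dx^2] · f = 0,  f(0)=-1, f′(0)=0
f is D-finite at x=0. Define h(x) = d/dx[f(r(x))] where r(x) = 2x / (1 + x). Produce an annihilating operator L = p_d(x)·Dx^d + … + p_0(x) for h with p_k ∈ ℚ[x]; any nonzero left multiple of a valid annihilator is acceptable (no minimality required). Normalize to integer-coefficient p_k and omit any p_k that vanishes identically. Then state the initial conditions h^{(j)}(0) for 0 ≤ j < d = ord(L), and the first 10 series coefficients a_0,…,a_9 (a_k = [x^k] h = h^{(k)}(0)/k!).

L = (10 + 12·x + 6·x^2) + (6 + 18·x + 18·x^2 + 6·x^3)·Dx + (1 + 4·x + 6·x^2 + 4·x^3 + x^4)·Dx^2  (order 2).
h: a_k = 0, 4, -12, 64/3, -80/3, 308/15, 28/5, -18832/315, 5168/35, -766252/2835, …
ICs: h(0) = 0, h′(0) = 4.

f: a_k = -1, 0, 1/2, 0, -1/24, 0, 1/720, 0, -1/40320, 0, …
Substitute x→r, Dx→(1/r')Dx; clear ⇒ L₀.
Differentiate: ansatz ord ≤ ord L₀ ⇒ L.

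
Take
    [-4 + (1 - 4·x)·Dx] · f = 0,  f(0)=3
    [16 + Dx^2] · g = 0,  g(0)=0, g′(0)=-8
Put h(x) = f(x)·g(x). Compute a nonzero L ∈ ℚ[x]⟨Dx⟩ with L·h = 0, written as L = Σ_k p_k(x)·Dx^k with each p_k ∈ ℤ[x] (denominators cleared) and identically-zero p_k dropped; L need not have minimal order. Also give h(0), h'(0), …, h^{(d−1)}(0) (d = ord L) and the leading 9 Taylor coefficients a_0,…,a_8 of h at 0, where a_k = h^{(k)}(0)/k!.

L = (-16 + 64·x) + 8·Dx + (-1 + 4·x)·Dx^2  (order 2).
h: a_k = 0, -24, -96, -320, -1280, -25856/5, -103424/5, -8685568/105, -34742272/105, …
ICs: h(0) = 0, h′(0) = -24.

f: a_k = 3, 12, 48, 192, 768, 3072, 12288, 49152, 196608, …
g: a_k = 0, -8, 0, 64/3, 0, -256/15, 0, 2048/315, 0, …
L₀ := L_f ⊗_s L_g (sym. prod.), ord ≤ 2.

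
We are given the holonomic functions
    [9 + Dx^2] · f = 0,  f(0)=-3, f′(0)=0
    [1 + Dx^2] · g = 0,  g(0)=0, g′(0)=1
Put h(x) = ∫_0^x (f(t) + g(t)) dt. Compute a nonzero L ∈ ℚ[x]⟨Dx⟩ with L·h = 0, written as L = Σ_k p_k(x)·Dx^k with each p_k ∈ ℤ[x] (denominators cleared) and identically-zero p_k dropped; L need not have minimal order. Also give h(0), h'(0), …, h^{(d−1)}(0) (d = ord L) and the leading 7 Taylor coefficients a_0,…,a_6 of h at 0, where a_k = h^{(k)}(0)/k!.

L = 9·Dx + 10·Dx^3 + Dx^5  (order 5).
h: a_k = 0, -3, 1/2, 9/2, -1/24, -81/40, 1/720, …
ICs: h(0) = 0, h′(0) = -3, h′′(0) = 1, h′′′(0) = 27, h′′′′(0) = -1.

f: a_k = -3, 0, 27/2, 0, -81/8, 0, 243/80, …
g: a_k = 0, 1, 0, -1/6, 0, 1/120, 0, …
Weyl lclm of L_f,L_g ⇒ L₀ (ord ≤ 4).
∫: right-multiply L₀ by Dx.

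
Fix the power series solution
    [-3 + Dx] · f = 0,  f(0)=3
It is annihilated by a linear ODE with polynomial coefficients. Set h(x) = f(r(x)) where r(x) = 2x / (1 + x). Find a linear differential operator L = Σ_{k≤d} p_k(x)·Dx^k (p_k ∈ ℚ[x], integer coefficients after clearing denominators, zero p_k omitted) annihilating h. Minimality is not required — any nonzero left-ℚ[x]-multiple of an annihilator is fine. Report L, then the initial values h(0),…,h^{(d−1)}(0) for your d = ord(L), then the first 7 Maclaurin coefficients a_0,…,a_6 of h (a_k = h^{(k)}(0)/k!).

f: a_k = 3, 9, 27/2, 27/2, 81/8, 243/40, 243/80, …
h₀=f(r): pull back L_f along r ⇒ L₀.
L = -6 + (1 + 2·x + x^2)·Dx  (order 1).
h: a_k = 3, 18, 36, 18, -18, -18/5, 72/5, …
ICs: h(0) = 3.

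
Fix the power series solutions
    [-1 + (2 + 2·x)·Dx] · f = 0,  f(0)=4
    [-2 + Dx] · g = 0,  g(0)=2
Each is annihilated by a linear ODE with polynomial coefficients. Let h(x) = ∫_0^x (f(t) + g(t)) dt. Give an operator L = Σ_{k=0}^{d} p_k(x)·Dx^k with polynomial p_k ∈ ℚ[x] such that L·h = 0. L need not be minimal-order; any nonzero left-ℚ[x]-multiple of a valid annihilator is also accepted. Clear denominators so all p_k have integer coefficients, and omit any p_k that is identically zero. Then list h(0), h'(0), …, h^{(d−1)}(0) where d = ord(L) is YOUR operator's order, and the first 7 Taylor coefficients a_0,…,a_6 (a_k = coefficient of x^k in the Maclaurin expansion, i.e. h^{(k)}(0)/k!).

L = (10 + 8·x)·Dx + (-17 - 32·x - 16·x^2)·Dx^2 + (6 + 14·x + 8·x^2)·Dx^3  (order 3).
h: a_k = 0, 6, 3, 7/6, 35/48, 113/480, 617/5760, …
ICs: h(0) = 0, h′(0) = 6, h′′(0) = 6.

f: a_k = 4, 2, -1/2, 1/4, -5/32, 7/64, -21/256, …
g: a_k = 2, 4, 4, 8/3, 4/3, 8/15, 8/45, …
Sum ⇒ L₀ = lclm(L_f,L_g) in ℚ(x)⟨Dx⟩.
∫: right-multiply L₀ by Dx.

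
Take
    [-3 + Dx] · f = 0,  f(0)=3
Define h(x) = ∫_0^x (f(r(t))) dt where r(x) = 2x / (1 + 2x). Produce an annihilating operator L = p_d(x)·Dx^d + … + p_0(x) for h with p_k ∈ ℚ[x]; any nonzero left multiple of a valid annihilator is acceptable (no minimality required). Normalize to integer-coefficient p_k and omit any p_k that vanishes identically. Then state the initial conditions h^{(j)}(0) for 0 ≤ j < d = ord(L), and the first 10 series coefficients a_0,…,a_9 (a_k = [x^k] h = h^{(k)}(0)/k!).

L = -6·Dx + (1 + 4·x + 4·x^2)·Dx^2  (order 2).
h: a_k = 0, 3, 9, 6, -9, 18/5, 42/5, -828/35, 1233/35, -1082/35, …
ICs: h(0) = 0, h′(0) = 3.

f: a_k = 3, 9, 27/2, 27/2, 81/8, 243/40, 243/80, 729/560, 2187/4480, 729/4480, …
L₀ from L_f via x↦r, Dx↦r'^{-1}Dx.
∫: right-multiply L₀ by Dx.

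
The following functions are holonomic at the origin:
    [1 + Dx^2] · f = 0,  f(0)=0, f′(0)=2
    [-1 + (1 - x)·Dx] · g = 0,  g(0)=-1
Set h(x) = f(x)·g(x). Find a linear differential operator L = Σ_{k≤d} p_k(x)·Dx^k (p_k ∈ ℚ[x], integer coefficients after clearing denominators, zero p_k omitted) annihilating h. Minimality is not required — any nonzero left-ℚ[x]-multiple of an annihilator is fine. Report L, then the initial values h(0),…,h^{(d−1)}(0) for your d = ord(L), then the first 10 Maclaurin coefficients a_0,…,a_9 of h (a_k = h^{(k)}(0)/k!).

L = (-1 + x) + 2·Dx + (-1 + x)·Dx^2  (order 2).
h: a_k = 0, -2, -2, -5/3, -5/3, -101/60, -101/60, -4241/2520, -4241/2520, -305353/181440, …
ICs: h(0) = 0, h′(0) = -2.

f: a_k = 0, 2, 0, -1/3, 0, 1/60, 0, -1/2520, 0, 1/181440, …
g: a_k = -1, -1, -1, -1, -1, -1, -1, -1, -1, -1, …
L₀ := L_f ⊗_s L_g (sym. prod.), ord ≤ 2.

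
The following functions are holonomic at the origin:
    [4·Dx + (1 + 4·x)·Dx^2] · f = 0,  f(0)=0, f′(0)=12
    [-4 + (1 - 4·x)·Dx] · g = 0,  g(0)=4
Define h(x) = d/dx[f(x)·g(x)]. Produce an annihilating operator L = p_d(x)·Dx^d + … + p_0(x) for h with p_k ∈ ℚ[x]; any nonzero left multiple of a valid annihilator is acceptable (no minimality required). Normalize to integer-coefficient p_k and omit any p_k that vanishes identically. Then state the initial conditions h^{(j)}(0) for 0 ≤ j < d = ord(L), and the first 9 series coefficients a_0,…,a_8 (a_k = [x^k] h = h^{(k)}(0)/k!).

f: a_k = 0, 12, -24, 64, -192, 3072/5, -2048, 49152/7, -24576, …
g: a_k = 4, 16, 64, 256, 1024, 4096, 16384, 65536, 262144, …
f·g: L₀ = L_f ⊗_s L_g, ord ≤ 2·1.
h₀' ⇒ L via d/dx closure of L₀.
L = 64 + (4 + 80·x)·Dx + (-1 + 16·x^2)·Dx^2  (order 2).
h: a_k = 48, 192, 1920, 7168, 48128, 909312/5, 5226496/5, 139722752/35, 738852864/35, …
ICs: h(0) = 48, h′(0) = 192.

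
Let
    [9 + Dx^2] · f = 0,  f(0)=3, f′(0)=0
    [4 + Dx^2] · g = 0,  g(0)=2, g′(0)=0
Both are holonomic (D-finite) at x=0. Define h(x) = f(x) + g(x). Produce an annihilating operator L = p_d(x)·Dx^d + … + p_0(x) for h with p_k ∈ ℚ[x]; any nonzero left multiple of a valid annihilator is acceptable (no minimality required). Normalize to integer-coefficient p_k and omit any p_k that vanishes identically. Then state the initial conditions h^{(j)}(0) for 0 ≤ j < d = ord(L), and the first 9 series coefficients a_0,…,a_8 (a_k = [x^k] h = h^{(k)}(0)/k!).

L = 36 + 13·Dx^2 + Dx^4  (order 4).
h: a_k = 5, 0, -35/2, 0, 275/24, 0, -463/144, 0, 577/1152, …
ICs: h(0) = 5, h′(0) = 0, h′′(0) = -35, h′′′(0) = 0.

f: a_k = 3, 0, -27/2, 0, 81/8, 0, -243/80, 0, 2187/4480, …
g: a_k = 2, 0, -4, 0, 4/3, 0, -8/45, 0, 4/315, …
Sum ⇒ L₀ = lclm(L_f,L_g) in ℚ(x)⟨Dx⟩.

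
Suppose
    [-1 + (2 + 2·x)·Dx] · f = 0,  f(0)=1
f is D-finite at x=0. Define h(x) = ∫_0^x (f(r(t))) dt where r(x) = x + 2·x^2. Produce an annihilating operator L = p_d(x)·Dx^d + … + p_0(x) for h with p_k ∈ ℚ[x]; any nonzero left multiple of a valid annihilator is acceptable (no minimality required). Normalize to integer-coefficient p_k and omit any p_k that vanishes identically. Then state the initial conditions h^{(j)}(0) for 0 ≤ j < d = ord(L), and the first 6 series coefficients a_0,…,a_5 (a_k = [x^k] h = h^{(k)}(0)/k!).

f: a_k = 1, 1/2, -1/8, 1/16, -5/128, 7/256, …
L₀ from L_f via x↦r, Dx↦r'^{-1}Dx.
∫: right-multiply L₀ by Dx.
L = (-1 - 4·x)·Dx + (2 + 2·x + 4·x^2)·Dx^2  (order 2).
h: a_k = 0, 1, 1/4, 7/24, -7/64, -21/640, …
ICs: h(0) = 0, h′(0) = 1.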